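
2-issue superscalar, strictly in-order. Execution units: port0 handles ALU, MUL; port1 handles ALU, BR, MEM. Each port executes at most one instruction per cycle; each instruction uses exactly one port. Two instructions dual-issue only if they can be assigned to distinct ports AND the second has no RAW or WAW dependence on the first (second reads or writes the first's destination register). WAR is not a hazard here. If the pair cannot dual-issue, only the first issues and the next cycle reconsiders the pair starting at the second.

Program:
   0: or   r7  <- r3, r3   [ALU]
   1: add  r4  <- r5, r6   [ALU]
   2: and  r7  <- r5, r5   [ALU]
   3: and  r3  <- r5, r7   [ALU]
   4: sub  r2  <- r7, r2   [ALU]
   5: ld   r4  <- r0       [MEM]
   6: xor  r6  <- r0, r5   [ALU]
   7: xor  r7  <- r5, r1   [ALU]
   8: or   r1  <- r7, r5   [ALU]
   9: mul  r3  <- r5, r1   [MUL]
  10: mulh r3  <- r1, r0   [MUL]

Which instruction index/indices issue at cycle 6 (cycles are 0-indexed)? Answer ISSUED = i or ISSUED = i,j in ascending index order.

t=0 i0&i1:or/add ; pair
t=1 i2:and ; RAW r7
t=2 i3&i4:and/sub ; pair
t=3 i5&i6:ld/xor ; pair
t=4 i7:xor ; RAW r7
t=5 i8:or ; RAW r1
t=6 i9:mul ; no-port MUL/MUL
t=7 i10:mulh ; tail

ISSUED = 9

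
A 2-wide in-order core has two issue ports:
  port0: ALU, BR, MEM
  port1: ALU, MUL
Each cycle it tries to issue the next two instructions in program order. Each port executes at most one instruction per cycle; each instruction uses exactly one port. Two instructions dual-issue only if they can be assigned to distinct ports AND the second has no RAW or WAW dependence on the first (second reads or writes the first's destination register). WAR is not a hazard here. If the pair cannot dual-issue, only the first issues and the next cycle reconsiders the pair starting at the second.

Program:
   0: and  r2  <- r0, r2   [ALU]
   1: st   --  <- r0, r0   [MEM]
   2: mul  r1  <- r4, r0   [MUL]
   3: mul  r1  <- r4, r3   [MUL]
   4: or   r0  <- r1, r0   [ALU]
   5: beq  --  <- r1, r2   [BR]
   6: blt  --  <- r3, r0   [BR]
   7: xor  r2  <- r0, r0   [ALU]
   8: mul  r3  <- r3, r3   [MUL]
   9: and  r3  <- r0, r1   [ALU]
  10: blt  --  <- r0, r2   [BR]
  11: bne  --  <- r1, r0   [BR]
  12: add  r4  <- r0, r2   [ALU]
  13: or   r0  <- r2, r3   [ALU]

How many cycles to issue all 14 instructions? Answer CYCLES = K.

  cy0 -> i0/i1 (and/st) dual
  cy1 -> i2 (mul) no-port MUL/MUL
  cy2 -> i3 (mul) RAW r1
  cy3 -> i4/i5 (or/beq) dual
  cy4 -> i6/i7 (blt/xor) dual
  cy5 -> i8 (mul) WAW r3
  cy6 -> i9/i10 (and/blt) dual
  cy7 -> i11/i12 (bne/add) dual
  cy8 -> i13 (or) tail

CYCLES = 9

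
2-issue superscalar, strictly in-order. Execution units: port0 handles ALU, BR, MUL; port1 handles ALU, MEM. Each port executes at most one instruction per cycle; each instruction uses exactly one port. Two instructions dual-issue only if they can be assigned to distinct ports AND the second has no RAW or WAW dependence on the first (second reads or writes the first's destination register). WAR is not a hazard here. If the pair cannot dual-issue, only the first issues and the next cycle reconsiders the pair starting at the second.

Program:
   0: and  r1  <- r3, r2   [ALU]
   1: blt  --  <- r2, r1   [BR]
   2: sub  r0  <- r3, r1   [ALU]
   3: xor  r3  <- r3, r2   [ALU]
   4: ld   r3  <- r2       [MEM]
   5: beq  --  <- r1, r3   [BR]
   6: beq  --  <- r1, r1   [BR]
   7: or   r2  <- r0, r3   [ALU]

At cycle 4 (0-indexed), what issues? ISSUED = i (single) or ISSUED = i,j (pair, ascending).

ISSUED = 5

0. and @i0  | RAW r1
1. blt/sub @i1/i2  | dual
2. xor @i3  | WAW r3
3. ld @i4  | RAW r3
4. beq @i5  | no-port BR/BR
5. beq/or @i6/i7  | dual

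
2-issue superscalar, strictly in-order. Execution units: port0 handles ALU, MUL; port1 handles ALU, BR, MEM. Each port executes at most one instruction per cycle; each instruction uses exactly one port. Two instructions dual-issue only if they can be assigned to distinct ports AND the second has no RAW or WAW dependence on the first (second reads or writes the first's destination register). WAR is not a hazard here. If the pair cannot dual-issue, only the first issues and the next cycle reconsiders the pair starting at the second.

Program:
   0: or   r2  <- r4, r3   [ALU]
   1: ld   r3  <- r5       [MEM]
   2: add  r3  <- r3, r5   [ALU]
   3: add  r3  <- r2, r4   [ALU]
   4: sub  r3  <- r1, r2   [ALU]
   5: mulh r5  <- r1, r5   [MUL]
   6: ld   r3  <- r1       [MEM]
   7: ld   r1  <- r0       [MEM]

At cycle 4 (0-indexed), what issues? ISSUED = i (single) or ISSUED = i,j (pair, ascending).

0. or+ld @i0+i1  | dual
1. add @i2  | WAW r3
2. add @i3  | WAW r3
3. sub+mulh @i4+i5  | dual
4. ld @i6  | no-port MEM/MEM
5. ld @i7  | tail

ISSUED = 6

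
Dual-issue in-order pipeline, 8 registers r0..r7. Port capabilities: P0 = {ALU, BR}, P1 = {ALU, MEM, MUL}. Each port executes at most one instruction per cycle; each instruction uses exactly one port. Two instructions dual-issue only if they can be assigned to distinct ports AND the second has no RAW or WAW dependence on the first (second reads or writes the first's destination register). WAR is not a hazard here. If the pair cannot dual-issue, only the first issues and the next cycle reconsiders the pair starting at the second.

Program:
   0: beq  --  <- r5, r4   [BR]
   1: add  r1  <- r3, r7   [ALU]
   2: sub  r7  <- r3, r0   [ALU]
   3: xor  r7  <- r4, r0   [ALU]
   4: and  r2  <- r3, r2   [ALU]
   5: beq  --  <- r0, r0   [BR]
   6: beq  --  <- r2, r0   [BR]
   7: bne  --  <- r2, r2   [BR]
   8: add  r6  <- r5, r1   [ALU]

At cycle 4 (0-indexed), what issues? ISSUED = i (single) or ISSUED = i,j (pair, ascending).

ISSUED = 6

t=0 i0/i1:beq add ; dual
t=1 i2:sub ; WAW r7
t=2 i3/i4:xor and ; dual
t=3 i5:beq ; no-port BR/BR
t=4 i6:beq ; no-port BR/BR
t=5 i7/i8:bne add ; dual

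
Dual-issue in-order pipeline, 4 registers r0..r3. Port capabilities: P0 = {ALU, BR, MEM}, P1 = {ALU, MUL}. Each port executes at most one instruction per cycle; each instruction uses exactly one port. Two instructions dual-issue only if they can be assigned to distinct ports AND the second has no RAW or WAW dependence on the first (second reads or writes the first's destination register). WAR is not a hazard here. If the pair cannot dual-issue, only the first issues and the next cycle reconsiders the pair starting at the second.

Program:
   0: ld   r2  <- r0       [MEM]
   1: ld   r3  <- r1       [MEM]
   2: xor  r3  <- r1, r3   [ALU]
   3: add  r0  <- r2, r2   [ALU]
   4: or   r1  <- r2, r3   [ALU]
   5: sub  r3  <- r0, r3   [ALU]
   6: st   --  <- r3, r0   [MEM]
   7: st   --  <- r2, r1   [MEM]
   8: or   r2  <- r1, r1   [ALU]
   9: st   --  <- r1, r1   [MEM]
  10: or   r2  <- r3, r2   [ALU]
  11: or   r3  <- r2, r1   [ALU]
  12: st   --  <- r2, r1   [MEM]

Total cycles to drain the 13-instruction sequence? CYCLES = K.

0. ld @i0  | no-port MEM/MEM
1. ld @i1  | RAW+WAW r3
2. xor add @i2/i3  | pair
3. or sub @i4/i5  | pair
4. st @i6  | no-port MEM/MEM
5. st or @i7/i8  | pair
6. st or @i9/i10  | pair
7. or st @i11/i12  | pair

CYCLES = 8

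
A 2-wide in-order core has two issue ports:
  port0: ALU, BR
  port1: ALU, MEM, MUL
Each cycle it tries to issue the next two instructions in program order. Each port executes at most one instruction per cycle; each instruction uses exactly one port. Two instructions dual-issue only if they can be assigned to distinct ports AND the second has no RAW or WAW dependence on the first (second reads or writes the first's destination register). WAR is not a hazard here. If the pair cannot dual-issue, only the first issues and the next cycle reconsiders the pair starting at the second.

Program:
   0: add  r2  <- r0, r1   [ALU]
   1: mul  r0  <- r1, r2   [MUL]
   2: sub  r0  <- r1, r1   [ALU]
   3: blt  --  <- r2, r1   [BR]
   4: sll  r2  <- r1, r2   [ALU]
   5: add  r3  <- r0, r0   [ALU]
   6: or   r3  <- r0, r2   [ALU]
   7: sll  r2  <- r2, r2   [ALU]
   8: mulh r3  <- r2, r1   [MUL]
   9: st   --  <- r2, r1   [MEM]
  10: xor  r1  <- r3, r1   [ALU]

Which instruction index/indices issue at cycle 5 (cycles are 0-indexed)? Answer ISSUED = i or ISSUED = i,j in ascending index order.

0. add.ALU @i0  | RAW r2
1. mul.MUL @i1  | WAW r0
2. sub.ALU blt.BR @i2,i3  | dual
3. sll.ALU add.ALU @i4,i5  | dual
4. or.ALU sll.ALU @i6,i7  | dual
5. mulh.MUL @i8  | no-port MUL/MEM
6. st.MEM xor.ALU @i9,i10  | dual

ISSUED = 8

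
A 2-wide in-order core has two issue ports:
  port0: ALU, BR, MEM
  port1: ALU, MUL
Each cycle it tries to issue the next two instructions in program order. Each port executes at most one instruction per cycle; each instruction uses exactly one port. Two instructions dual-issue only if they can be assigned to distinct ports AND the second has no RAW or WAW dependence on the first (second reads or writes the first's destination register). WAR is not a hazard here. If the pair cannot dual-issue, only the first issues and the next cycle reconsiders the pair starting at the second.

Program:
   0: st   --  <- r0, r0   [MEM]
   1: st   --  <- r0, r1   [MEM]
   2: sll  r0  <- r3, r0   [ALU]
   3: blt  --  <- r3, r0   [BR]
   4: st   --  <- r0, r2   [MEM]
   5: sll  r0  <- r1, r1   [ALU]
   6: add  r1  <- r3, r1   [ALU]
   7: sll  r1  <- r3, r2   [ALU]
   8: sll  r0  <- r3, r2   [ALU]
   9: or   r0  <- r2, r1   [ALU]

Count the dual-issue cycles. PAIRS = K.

0. st @i0  | no-port MEM/MEM
1. st sll @i1/i2  | pair
2. blt @i3  | no-port BR/MEM
3. st sll @i4/i5  | pair
4. add @i6  | WAW r1
5. sll sll @i7/i8  | pair
6. or @i9  | tail

PAIRS = 3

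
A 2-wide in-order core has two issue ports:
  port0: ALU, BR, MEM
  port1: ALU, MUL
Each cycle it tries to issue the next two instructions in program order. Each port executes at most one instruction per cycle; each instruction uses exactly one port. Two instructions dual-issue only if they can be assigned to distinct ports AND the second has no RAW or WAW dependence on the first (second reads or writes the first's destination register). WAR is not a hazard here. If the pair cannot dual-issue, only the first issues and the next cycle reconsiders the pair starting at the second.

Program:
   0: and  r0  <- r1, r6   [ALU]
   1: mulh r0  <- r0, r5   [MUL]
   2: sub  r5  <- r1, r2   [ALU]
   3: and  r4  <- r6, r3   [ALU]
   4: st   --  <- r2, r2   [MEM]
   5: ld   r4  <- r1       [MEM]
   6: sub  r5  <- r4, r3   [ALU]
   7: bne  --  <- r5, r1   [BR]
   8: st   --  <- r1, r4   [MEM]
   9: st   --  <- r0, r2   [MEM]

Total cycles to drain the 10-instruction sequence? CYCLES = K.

0. and.ALU @i0  | RAW+WAW r0
1. mulh.MUL+sub.ALU @i1,i2  | dual
2. and.ALU+st.MEM @i3,i4  | dual
3. ld.MEM @i5  | RAW r4
4. sub.ALU @i6  | RAW r5
5. bne.BR @i7  | no-port BR/MEM
6. st.MEM @i8  | no-port MEM/MEM
7. st.MEM @i9  | tail

CYCLES = 8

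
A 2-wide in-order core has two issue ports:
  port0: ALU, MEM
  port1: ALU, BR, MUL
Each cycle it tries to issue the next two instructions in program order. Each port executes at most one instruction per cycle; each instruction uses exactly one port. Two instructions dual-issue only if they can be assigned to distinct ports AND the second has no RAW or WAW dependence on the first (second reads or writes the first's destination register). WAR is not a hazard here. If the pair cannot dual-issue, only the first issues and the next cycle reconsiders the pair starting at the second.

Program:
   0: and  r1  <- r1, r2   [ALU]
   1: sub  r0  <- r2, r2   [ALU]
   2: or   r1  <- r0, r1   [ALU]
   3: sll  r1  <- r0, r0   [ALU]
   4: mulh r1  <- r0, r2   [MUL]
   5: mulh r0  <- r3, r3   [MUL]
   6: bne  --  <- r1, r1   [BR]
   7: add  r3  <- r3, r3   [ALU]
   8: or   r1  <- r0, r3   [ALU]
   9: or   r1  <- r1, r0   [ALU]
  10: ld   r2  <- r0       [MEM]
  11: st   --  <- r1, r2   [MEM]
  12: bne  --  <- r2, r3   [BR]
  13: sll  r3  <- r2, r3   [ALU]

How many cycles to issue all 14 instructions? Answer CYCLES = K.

[0] i0&i1  and sub  -- dual
[1] i2  or  -- WAW r1
[2] i3  sll  -- WAW r1
[3] i4  mulh  -- no-port MUL/MUL
[4] i5  mulh  -- no-port MUL/BR
[5] i6&i7  bne add  -- dual
[6] i8  or  -- RAW+WAW r1
[7] i9&i10  or ld  -- dual
[8] i11&i12  st bne  -- dual
[9] i13  sll  -- tail

CYCLES = 10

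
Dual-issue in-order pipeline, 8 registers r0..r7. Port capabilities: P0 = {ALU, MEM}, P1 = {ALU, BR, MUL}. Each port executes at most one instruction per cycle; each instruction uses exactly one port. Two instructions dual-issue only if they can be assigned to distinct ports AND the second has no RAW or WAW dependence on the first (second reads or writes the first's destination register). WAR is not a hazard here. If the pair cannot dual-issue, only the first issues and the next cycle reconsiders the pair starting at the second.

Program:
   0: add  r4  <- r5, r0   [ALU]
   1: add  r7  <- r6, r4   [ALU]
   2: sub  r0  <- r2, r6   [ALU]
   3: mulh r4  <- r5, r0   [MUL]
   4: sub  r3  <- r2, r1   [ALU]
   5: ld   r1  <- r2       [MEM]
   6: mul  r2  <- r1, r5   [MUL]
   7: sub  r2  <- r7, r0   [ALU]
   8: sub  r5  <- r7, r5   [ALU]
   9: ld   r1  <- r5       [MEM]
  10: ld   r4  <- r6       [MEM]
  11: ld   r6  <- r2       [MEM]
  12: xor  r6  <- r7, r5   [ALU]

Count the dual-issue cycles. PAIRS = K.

PAIRS = 3

#0 head=0: add i0 RAW r4
#1 head=1: add;sub i1&i2 pair
#2 head=3: mulh;sub i3&i4 pair
#3 head=5: ld i5 RAW r1
#4 head=6: mul i6 WAW r2
#5 head=7: sub;sub i7&i8 pair
#6 head=9: ld i9 no-port MEM/MEM
#7 head=10: ld i10 no-port MEM/MEM
#8 head=11: ld i11 WAW r6
#9 head=12: xor i12 tail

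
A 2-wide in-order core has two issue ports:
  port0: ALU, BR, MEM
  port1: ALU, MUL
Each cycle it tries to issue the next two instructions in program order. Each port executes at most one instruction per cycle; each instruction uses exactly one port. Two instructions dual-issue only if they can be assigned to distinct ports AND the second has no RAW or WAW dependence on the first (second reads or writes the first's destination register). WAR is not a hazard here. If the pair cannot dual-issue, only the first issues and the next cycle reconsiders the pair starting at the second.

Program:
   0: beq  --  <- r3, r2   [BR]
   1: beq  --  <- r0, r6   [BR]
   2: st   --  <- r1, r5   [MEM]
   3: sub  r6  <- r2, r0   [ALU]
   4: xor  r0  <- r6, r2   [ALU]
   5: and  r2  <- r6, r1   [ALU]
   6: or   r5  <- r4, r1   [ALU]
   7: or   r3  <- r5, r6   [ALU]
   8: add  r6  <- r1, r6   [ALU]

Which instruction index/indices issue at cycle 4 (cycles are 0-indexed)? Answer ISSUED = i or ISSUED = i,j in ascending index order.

#0 head=0: beq i0 no-port BR/BR
#1 head=1: beq i1 no-port BR/MEM
#2 head=2: st;sub i2+i3 dual
#3 head=4: xor;and i4+i5 dual
#4 head=6: or i6 RAW r5
#5 head=7: or;add i7+i8 dual

ISSUED = 6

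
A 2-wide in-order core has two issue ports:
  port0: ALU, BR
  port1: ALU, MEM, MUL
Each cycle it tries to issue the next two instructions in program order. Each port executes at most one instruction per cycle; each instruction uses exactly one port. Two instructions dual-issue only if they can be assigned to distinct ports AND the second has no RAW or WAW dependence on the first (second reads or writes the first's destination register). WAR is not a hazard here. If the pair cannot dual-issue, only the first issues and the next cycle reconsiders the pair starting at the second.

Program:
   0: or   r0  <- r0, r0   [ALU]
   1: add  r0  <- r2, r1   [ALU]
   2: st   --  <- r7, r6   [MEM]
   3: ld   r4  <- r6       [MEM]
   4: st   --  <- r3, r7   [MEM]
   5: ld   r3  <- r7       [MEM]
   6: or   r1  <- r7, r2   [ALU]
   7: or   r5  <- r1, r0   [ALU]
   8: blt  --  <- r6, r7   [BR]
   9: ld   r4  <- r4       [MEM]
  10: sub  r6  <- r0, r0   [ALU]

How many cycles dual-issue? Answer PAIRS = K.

PAIRS = 4

c0: i0 or.ALU  WAW r0
c1: i1,i2 add.ALU+st.MEM  pair
c2: i3 ld.MEM  no-port MEM/MEM
c3: i4 st.MEM  no-port MEM/MEM
c4: i5,i6 ld.MEM+or.ALU  pair
c5: i7,i8 or.ALU+blt.BR  pair
c6: i9,i10 ld.MEM+sub.ALU  pair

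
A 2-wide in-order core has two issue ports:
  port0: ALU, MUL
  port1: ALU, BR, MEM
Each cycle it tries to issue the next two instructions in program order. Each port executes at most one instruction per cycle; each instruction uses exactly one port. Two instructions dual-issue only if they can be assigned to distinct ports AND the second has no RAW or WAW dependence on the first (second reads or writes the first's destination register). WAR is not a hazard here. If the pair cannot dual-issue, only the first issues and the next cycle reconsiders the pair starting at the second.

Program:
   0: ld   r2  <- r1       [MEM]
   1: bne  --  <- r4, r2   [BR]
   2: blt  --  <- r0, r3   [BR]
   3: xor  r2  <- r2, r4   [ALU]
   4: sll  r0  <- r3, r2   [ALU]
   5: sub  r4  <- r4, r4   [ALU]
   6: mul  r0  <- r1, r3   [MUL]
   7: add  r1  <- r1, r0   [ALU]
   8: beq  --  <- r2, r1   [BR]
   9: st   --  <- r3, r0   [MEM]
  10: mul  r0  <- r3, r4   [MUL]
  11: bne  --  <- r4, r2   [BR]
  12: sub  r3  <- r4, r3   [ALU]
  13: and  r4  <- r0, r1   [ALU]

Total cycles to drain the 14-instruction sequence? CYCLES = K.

CYCLES = 10

0. ld @i0  | no-port MEM/BR
1. bne @i1  | no-port BR/BR
2. blt+xor @i2/i3  | dual
3. sll+sub @i4/i5  | dual
4. mul @i6  | RAW r0
5. add @i7  | RAW r1
6. beq @i8  | no-port BR/MEM
7. st+mul @i9/i10  | dual
8. bne+sub @i11/i12  | dual
9. and @i13  | tail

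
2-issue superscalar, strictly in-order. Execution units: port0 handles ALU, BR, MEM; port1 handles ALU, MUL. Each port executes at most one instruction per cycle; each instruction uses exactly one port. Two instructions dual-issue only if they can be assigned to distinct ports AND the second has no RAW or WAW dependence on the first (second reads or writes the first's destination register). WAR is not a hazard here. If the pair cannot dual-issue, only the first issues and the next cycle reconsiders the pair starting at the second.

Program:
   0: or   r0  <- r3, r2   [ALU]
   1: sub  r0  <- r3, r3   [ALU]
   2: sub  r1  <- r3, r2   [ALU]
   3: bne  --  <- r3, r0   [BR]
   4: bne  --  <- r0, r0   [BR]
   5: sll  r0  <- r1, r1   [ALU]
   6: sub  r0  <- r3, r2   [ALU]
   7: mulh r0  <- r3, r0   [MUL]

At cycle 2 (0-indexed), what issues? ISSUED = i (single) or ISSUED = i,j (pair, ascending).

c0: i0 or  WAW r0
c1: i1&i2 sub;sub  pair
c2: i3 bne  no-port BR/BR
c3: i4&i5 bne;sll  pair
c4: i6 sub  RAW+WAW r0
c5: i7 mulh  tail

ISSUED = 3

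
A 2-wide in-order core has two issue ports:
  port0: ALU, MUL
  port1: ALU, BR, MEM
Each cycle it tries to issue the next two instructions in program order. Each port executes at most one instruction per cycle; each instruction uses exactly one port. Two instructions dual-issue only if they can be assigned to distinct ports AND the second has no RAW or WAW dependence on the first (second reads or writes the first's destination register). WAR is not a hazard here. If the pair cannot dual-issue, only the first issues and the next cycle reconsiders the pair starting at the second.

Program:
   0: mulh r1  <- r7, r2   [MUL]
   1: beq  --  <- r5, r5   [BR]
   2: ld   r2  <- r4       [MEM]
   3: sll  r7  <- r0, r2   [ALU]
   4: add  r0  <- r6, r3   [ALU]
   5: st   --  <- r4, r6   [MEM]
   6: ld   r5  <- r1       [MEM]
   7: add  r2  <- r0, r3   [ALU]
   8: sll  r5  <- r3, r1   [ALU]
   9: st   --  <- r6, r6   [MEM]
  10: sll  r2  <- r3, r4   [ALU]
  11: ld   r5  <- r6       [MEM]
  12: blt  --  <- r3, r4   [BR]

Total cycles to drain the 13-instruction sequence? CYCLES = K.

CYCLES = 8

  cy0 -> i0,i1 (mulh beq) dual
  cy1 -> i2 (ld) RAW r2
  cy2 -> i3,i4 (sll add) dual
  cy3 -> i5 (st) no-port MEM/MEM
  cy4 -> i6,i7 (ld add) dual
  cy5 -> i8,i9 (sll st) dual
  cy6 -> i10,i11 (sll ld) dual
  cy7 -> i12 (blt) tail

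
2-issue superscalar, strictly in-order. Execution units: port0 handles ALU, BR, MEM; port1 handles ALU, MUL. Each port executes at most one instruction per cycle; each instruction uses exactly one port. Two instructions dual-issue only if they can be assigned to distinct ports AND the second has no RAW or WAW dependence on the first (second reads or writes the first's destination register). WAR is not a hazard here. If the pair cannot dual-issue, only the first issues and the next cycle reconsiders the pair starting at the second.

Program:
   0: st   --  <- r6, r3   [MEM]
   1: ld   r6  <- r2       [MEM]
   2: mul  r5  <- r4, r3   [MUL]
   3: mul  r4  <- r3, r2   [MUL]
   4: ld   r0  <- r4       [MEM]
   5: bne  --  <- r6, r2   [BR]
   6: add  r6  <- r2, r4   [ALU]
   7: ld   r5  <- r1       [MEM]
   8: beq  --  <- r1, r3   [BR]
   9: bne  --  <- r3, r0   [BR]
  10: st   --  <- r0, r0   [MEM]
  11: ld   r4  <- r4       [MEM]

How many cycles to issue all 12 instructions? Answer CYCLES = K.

c0: i0 st.MEM  no-port MEM/MEM
c1: i1&i2 ld.MEM;mul.MUL  dual
c2: i3 mul.MUL  RAW r4
c3: i4 ld.MEM  no-port MEM/BR
c4: i5&i6 bne.BR;add.ALU  dual
c5: i7 ld.MEM  no-port MEM/BR
c6: i8 beq.BR  no-port BR/BR
c7: i9 bne.BR  no-port BR/MEM
c8: i10 st.MEM  no-port MEM/MEM
c9: i11 ld.MEM  tail

CYCLES = 10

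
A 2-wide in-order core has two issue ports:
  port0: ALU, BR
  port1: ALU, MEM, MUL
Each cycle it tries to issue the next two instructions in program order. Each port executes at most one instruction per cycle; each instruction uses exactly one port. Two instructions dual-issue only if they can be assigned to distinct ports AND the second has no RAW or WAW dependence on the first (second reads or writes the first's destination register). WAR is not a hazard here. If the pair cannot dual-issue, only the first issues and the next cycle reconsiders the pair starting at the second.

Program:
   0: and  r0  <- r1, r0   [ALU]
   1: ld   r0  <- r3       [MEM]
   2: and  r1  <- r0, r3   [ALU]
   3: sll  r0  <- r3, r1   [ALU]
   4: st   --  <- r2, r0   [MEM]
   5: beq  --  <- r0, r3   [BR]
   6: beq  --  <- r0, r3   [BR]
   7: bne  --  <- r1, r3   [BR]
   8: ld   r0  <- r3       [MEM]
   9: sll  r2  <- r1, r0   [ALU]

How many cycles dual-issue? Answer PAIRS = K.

#0 head=0: and.ALU i0 WAW r0
#1 head=1: ld.MEM i1 RAW r0
#2 head=2: and.ALU i2 RAW r1
#3 head=3: sll.ALU i3 RAW r0
#4 head=4: st.MEM;beq.BR i4&i5 dual
#5 head=6: beq.BR i6 no-port BR/BR
#6 head=7: bne.BR;ld.MEM i7&i8 dual
#7 head=9: sll.ALU i9 tail

PAIRS = 2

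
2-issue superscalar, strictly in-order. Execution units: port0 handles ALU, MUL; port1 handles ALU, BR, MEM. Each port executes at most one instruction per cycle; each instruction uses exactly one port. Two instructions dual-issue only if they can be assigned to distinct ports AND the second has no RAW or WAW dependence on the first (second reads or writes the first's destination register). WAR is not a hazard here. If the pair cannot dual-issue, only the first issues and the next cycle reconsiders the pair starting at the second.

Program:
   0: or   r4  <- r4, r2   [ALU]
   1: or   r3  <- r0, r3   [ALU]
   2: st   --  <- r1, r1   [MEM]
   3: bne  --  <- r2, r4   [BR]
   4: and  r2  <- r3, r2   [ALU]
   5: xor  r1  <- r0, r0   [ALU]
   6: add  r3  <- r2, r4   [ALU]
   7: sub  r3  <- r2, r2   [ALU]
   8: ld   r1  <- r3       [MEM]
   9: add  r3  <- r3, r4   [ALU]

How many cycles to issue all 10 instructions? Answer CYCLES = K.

CYCLES = 6

0. or.ALU or.ALU @i0&i1  | 2-wide
1. st.MEM @i2  | no-port MEM/BR
2. bne.BR and.ALU @i3&i4  | 2-wide
3. xor.ALU add.ALU @i5&i6  | 2-wide
4. sub.ALU @i7  | RAW r3
5. ld.MEM add.ALU @i8&i9  | 2-wide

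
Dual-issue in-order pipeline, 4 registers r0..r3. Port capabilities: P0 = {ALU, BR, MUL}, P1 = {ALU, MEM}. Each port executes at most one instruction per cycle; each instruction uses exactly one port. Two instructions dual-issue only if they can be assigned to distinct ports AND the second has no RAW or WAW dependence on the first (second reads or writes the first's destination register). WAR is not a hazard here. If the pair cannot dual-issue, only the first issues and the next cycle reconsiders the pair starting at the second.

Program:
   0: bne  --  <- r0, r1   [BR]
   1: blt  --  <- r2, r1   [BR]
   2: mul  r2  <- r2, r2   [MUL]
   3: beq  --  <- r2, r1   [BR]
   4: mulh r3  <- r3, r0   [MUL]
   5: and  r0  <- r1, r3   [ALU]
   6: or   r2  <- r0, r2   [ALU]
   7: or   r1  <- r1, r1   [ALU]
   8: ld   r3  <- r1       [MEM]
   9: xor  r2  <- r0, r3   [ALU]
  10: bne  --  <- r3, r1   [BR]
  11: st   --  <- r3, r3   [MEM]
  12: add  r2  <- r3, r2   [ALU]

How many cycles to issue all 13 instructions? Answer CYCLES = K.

  cy0 -> i0 (bne) no-port BR/BR
  cy1 -> i1 (blt) no-port BR/MUL
  cy2 -> i2 (mul) no-port MUL/BR
  cy3 -> i3 (beq) no-port BR/MUL
  cy4 -> i4 (mulh) RAW r3
  cy5 -> i5 (and) RAW r0
  cy6 -> i6/i7 (or+or) pair
  cy7 -> i8 (ld) RAW r3
  cy8 -> i9/i10 (xor+bne) pair
  cy9 -> i11/i12 (st+add) pair

CYCLES = 10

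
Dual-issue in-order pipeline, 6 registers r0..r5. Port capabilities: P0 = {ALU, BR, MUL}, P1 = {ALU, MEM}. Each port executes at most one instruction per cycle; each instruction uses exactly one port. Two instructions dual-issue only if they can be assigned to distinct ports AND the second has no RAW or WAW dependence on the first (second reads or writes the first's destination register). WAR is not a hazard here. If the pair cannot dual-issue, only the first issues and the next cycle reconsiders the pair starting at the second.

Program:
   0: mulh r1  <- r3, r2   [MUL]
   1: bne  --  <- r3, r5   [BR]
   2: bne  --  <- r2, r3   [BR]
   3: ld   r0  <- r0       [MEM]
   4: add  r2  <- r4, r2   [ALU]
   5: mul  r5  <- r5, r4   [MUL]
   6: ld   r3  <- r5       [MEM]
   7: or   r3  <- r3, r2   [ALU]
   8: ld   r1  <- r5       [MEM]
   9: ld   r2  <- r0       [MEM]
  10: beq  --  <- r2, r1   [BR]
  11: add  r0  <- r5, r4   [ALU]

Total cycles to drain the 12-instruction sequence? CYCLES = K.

CYCLES = 8

c0: i0 mulh.MUL  no-port MUL/BR
c1: i1 bne.BR  no-port BR/BR
c2: i2+i3 bne.BR ld.MEM  2-wide
c3: i4+i5 add.ALU mul.MUL  2-wide
c4: i6 ld.MEM  RAW+WAW r3
c5: i7+i8 or.ALU ld.MEM  2-wide
c6: i9 ld.MEM  RAW r2
c7: i10+i11 beq.BR add.ALU  2-wide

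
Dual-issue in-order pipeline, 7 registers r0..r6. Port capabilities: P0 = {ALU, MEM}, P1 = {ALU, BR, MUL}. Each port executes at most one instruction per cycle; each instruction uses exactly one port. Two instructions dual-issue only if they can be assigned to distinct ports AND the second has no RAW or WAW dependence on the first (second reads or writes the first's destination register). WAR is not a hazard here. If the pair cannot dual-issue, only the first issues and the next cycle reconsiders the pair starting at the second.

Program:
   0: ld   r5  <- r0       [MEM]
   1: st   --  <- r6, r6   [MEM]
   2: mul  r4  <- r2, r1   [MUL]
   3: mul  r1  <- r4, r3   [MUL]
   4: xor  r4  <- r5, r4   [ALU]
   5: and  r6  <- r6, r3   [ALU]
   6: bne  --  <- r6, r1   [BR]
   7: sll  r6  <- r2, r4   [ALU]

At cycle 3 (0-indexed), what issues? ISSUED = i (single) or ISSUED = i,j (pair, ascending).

#0 head=0: ld i0 no-port MEM/MEM
#1 head=1: st+mul i1/i2 2-wide
#2 head=3: mul+xor i3/i4 2-wide
#3 head=5: and i5 RAW r6
#4 head=6: bne+sll i6/i7 2-wide

ISSUED = 5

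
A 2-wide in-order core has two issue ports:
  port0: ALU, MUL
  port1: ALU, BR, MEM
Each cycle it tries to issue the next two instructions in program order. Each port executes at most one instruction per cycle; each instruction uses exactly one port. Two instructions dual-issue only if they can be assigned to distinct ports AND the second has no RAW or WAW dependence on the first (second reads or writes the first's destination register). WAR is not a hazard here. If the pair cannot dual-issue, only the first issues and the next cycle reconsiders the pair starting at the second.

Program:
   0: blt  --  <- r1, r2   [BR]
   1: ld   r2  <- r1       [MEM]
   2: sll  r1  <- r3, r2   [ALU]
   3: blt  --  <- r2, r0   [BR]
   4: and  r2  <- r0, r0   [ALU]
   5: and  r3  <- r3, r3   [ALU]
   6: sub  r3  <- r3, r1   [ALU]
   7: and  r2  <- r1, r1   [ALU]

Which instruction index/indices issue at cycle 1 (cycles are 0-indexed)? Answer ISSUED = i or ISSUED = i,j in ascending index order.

c0: i0 blt.BR  no-port BR/MEM
c1: i1 ld.MEM  RAW r2
c2: i2/i3 sll.ALU;blt.BR  2-wide
c3: i4/i5 and.ALU;and.ALU  2-wide
c4: i6/i7 sub.ALU;and.ALU  2-wide

ISSUED = 1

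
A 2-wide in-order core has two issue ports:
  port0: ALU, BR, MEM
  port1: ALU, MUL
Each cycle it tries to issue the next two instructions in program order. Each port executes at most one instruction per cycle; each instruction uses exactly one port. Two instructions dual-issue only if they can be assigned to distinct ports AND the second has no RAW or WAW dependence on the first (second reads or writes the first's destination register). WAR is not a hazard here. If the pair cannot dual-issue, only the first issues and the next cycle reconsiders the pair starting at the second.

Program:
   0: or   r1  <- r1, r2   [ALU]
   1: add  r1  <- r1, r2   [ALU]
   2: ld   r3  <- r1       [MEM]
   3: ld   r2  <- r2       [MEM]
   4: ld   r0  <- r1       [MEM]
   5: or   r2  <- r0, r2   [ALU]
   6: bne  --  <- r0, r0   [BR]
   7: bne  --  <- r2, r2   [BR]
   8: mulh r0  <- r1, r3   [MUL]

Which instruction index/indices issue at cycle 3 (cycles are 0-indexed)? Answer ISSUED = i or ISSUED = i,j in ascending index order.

ISSUED = 3

0. or @i0  | RAW+WAW r1
1. add @i1  | RAW r1
2. ld @i2  | no-port MEM/MEM
3. ld @i3  | no-port MEM/MEM
4. ld @i4  | RAW r0
5. or+bne @i5/i6  | 2-wide
6. bne+mulh @i7/i8  | 2-wide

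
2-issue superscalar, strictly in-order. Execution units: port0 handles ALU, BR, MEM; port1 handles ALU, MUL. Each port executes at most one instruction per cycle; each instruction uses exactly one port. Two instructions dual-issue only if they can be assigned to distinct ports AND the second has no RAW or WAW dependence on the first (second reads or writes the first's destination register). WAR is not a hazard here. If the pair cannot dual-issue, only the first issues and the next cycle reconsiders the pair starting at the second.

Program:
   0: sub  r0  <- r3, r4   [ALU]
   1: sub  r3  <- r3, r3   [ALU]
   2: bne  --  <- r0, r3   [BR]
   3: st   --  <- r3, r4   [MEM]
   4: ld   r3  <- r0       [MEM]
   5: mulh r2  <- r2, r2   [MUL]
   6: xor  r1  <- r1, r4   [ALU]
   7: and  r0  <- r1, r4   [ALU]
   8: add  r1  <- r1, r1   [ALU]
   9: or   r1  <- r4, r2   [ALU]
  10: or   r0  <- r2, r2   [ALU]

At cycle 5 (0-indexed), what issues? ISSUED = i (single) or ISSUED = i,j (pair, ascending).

ISSUED = 7,8

t=0 i0/i1:sub.ALU+sub.ALU ; 2-wide
t=1 i2:bne.BR ; no-port BR/MEM
t=2 i3:st.MEM ; no-port MEM/MEM
t=3 i4/i5:ld.MEM+mulh.MUL ; 2-wide
t=4 i6:xor.ALU ; RAW r1
t=5 i7/i8:and.ALU+add.ALU ; 2-wide
t=6 i9/i10:or.ALU+or.ALU ; 2-wide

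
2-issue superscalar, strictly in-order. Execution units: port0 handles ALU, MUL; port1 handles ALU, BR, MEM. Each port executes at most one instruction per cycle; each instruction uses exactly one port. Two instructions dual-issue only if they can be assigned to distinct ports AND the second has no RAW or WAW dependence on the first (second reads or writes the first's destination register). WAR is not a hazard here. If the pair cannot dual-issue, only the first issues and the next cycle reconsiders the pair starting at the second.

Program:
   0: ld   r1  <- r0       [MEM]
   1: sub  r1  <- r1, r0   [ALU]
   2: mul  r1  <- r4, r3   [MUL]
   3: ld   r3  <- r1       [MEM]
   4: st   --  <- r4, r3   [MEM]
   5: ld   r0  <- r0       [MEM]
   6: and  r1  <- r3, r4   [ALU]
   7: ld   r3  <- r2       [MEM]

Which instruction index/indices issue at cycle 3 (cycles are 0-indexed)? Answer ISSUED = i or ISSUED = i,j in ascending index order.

0. ld.MEM @i0  | RAW+WAW r1
1. sub.ALU @i1  | WAW r1
2. mul.MUL @i2  | RAW r1
3. ld.MEM @i3  | no-port MEM/MEM
4. st.MEM @i4  | no-port MEM/MEM
5. ld.MEM+and.ALU @i5+i6  | dual
6. ld.MEM @i7  | tail

ISSUED = 3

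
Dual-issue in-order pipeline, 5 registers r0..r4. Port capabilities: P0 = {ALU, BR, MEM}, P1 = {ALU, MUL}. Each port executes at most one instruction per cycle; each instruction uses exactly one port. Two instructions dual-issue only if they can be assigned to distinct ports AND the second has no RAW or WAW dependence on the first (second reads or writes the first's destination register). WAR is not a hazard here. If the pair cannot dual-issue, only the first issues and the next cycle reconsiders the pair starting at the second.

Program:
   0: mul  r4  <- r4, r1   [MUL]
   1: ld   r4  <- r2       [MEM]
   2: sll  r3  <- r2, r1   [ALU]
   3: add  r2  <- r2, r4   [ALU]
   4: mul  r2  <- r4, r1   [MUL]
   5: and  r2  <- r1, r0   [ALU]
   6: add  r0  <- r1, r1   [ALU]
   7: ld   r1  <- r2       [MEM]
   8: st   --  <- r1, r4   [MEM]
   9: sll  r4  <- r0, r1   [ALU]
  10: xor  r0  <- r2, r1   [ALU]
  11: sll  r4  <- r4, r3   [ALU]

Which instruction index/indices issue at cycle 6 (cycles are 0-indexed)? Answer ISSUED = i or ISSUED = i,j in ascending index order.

#0 head=0: mul i0 WAW r4
#1 head=1: ld+sll i1,i2 2-wide
#2 head=3: add i3 WAW r2
#3 head=4: mul i4 WAW r2
#4 head=5: and+add i5,i6 2-wide
#5 head=7: ld i7 no-port MEM/MEM
#6 head=8: st+sll i8,i9 2-wide
#7 head=10: xor+sll i10,i11 2-wide

ISSUED = 8,9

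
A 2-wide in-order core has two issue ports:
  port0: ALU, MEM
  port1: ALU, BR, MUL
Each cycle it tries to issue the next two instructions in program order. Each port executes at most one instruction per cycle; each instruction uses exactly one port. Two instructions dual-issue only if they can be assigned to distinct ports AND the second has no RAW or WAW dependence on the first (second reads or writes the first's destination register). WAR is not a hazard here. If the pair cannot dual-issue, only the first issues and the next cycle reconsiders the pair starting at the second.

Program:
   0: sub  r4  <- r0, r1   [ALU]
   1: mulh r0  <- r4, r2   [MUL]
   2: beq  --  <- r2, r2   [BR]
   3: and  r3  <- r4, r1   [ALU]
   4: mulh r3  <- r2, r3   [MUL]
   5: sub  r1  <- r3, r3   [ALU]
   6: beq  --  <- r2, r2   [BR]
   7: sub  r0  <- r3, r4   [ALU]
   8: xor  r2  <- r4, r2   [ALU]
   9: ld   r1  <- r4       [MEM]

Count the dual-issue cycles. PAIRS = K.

PAIRS = 3

[0] i0  sub.ALU  -- RAW r4
[1] i1  mulh.MUL  -- no-port MUL/BR
[2] i2&i3  beq.BR+and.ALU  -- pair
[3] i4  mulh.MUL  -- RAW r3
[4] i5&i6  sub.ALU+beq.BR  -- pair
[5] i7&i8  sub.ALU+xor.ALU  -- pair
[6] i9  ld.MEM  -- tail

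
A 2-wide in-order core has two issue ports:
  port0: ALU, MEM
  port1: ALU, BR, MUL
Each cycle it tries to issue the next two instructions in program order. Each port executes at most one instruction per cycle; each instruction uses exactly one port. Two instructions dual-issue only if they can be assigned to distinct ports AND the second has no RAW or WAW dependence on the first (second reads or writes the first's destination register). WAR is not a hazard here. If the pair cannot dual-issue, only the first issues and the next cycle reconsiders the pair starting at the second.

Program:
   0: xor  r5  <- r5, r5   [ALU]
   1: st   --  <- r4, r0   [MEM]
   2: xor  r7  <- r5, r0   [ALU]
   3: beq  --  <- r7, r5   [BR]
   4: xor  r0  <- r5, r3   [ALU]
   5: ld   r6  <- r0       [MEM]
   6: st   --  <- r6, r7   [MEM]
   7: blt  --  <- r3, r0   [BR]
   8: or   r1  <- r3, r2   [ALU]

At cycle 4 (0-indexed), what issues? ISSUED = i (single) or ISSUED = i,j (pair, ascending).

t=0 i0/i1:xor.ALU;st.MEM ; pair
t=1 i2:xor.ALU ; RAW r7
t=2 i3/i4:beq.BR;xor.ALU ; pair
t=3 i5:ld.MEM ; no-port MEM/MEM
t=4 i6/i7:st.MEM;blt.BR ; pair
t=5 i8:or.ALU ; tail

ISSUED = 6,7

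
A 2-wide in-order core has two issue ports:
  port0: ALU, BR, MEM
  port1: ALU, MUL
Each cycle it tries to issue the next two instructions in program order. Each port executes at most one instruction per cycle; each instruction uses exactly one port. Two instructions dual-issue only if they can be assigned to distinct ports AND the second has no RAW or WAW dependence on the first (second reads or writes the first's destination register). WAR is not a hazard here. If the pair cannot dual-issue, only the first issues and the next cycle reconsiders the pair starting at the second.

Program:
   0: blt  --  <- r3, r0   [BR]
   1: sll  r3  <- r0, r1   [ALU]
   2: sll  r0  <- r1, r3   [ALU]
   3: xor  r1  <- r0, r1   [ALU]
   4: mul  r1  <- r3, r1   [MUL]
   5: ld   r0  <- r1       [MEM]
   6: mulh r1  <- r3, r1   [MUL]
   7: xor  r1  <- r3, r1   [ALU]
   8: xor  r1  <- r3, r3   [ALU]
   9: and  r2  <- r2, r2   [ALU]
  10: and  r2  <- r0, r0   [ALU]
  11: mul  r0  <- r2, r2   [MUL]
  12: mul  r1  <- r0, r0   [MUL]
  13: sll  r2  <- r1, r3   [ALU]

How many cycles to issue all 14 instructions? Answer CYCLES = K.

CYCLES = 11

c0: i0,i1 blt.BR+sll.ALU  dual
c1: i2 sll.ALU  RAW r0
c2: i3 xor.ALU  RAW+WAW r1
c3: i4 mul.MUL  RAW r1
c4: i5,i6 ld.MEM+mulh.MUL  dual
c5: i7 xor.ALU  WAW r1
c6: i8,i9 xor.ALU+and.ALU  dual
c7: i10 and.ALU  RAW r2
c8: i11 mul.MUL  no-port MUL/MUL
c9: i12 mul.MUL  RAW r1
c10: i13 sll.ALU  tail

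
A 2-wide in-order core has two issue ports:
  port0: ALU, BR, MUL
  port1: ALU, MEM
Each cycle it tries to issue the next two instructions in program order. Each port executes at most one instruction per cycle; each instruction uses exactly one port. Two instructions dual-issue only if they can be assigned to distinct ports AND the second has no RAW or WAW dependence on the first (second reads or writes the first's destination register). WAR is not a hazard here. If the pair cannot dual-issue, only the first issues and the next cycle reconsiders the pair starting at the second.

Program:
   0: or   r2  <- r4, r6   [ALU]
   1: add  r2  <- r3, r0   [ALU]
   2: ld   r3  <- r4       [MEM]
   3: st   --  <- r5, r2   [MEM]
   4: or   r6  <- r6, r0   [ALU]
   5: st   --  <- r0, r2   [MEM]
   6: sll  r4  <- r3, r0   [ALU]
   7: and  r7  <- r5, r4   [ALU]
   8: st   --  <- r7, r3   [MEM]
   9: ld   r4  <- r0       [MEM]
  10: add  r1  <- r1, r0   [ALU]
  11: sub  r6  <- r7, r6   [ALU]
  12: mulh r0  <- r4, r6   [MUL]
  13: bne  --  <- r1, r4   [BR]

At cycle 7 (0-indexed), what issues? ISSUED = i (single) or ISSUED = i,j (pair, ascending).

#0 head=0: or i0 WAW r2
#1 head=1: add+ld i1&i2 2-wide
#2 head=3: st+or i3&i4 2-wide
#3 head=5: st+sll i5&i6 2-wide
#4 head=7: and i7 RAW r7
#5 head=8: st i8 no-port MEM/MEM
#6 head=9: ld+add i9&i10 2-wide
#7 head=11: sub i11 RAW r6
#8 head=12: mulh i12 no-port MUL/BR
#9 head=13: bne i13 tail

ISSUED = 11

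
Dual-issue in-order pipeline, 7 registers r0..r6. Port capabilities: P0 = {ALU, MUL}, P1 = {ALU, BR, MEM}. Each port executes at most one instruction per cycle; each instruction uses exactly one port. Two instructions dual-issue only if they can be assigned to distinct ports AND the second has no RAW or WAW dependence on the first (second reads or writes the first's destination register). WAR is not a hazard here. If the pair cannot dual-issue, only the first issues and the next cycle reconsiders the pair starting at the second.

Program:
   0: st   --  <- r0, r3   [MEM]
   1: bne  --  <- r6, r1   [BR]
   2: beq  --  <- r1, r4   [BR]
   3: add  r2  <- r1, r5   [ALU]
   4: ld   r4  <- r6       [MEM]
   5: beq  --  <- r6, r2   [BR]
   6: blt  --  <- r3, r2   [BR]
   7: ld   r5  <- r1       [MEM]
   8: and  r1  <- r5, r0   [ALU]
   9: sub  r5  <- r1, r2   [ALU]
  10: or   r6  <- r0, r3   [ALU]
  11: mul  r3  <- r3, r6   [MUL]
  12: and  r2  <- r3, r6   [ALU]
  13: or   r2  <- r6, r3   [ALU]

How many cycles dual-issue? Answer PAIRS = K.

t=0 i0:st.MEM ; no-port MEM/BR
t=1 i1:bne.BR ; no-port BR/BR
t=2 i2,i3:beq.BR+add.ALU ; 2-wide
t=3 i4:ld.MEM ; no-port MEM/BR
t=4 i5:beq.BR ; no-port BR/BR
t=5 i6:blt.BR ; no-port BR/MEM
t=6 i7:ld.MEM ; RAW r5
t=7 i8:and.ALU ; RAW r1
t=8 i9,i10:sub.ALU+or.ALU ; 2-wide
t=9 i11:mul.MUL ; RAW r3
t=10 i12:and.ALU ; WAW r2
t=11 i13:or.ALU ; tail

PAIRS = 2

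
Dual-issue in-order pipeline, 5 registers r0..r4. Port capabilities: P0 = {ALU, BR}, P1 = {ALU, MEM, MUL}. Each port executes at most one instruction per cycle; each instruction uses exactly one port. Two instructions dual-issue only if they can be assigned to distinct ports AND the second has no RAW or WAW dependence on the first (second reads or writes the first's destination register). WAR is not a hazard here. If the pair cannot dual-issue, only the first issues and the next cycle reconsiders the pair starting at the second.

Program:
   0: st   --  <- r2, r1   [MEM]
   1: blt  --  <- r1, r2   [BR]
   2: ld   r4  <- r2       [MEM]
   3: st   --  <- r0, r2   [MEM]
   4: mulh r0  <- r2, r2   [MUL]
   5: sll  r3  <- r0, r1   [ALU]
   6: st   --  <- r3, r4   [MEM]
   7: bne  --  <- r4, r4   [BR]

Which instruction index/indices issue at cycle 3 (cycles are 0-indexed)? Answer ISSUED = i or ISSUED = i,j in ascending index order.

c0: i0/i1 st.MEM blt.BR  dual
c1: i2 ld.MEM  no-port MEM/MEM
c2: i3 st.MEM  no-port MEM/MUL
c3: i4 mulh.MUL  RAW r0
c4: i5 sll.ALU  RAW r3
c5: i6/i7 st.MEM bne.BR  dual

ISSUED = 4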